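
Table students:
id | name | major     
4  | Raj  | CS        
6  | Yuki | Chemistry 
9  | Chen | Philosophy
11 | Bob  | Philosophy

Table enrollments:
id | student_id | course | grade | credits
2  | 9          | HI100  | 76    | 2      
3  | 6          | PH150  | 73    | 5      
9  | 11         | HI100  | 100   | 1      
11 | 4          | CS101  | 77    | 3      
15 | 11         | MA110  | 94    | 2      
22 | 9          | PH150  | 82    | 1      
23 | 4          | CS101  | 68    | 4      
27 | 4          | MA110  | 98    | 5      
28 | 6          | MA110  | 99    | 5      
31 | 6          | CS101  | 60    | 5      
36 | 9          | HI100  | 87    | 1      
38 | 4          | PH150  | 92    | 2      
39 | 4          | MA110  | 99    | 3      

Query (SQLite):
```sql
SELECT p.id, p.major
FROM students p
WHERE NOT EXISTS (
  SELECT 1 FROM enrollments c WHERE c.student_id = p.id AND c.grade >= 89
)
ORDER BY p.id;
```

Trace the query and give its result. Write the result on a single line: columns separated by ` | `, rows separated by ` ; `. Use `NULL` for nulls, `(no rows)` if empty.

9 | Philosophy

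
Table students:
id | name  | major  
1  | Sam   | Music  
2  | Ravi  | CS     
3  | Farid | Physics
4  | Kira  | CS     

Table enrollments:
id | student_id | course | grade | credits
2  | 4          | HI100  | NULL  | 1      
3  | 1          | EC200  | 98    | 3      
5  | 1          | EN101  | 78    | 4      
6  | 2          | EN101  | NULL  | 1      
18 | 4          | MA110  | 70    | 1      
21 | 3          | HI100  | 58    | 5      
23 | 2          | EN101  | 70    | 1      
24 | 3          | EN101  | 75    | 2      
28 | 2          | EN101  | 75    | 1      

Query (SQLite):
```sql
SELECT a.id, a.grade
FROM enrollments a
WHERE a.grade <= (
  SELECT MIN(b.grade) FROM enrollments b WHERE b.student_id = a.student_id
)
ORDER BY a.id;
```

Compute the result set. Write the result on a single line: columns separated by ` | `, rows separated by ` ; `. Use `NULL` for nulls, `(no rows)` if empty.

5 | 78 ; 18 | 70 ; 21 | 58 ; 23 | 70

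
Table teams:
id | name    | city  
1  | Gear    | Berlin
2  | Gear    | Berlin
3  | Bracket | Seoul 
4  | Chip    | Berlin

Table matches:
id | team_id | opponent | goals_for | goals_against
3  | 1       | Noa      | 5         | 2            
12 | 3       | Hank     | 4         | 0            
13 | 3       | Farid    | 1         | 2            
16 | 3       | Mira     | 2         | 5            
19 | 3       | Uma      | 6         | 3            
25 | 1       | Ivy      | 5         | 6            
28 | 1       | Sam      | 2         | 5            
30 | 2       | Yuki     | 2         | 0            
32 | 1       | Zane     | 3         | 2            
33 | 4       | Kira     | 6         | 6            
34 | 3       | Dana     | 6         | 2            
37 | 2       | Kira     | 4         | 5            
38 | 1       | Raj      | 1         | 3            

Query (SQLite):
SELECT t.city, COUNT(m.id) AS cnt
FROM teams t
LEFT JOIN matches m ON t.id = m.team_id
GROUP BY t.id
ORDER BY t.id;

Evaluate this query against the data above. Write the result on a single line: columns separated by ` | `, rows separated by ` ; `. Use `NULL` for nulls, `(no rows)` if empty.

Berlin | 5 ; Berlin | 2 ; Seoul | 5 ; Berlin | 1

LEFT JOIN keeps every teams row; unmatched ones get NULL for matches columns.
Group by teams.id and compute COUNT(m.id). COUNT(col) of an all-NULL group is 0.
  1: ids {3, 25, 28, 32, 38} → COUNT(m.id)=5
  2: ids {30, 37} → COUNT(m.id)=2
  3: ids {12, 13, 16, 19, 34} → COUNT(m.id)=5
  4: ids {33} → COUNT(m.id)=1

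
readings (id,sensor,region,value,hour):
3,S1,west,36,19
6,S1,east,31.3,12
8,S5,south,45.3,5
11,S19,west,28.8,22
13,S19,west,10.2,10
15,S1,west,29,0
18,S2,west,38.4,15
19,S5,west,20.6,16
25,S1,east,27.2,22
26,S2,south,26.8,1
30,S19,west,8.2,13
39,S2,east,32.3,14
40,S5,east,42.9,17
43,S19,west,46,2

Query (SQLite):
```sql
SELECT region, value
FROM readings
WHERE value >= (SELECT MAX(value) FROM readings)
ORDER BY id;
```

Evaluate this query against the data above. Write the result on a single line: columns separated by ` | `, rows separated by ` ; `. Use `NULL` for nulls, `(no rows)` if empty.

west | 46

Scalar subquery: MAX(value) over all readings rows = 46.0.
Keep rows where value >= that value.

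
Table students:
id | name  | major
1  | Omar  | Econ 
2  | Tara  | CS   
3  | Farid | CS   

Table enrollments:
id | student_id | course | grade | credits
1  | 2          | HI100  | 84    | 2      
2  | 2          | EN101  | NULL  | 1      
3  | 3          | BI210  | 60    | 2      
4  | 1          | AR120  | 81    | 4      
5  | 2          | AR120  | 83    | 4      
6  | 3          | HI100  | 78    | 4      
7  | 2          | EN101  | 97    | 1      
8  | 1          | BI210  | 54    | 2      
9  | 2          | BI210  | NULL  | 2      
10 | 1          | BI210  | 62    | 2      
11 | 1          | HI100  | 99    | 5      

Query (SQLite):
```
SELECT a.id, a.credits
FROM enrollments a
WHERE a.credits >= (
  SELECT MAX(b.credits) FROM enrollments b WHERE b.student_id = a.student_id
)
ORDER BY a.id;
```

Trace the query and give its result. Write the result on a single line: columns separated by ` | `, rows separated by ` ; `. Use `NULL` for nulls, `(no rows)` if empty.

5 | 4 ; 6 | 4 ; 11 | 5

For each enrollments row a, compute MAX(credits) over rows sharing a.student_id.
Keep row a if a.credits >= that per-group MAX.
  student_id=1: MAX(credits) = 5
  student_id=2: MAX(credits) = 4
  student_id=3: MAX(credits) = 4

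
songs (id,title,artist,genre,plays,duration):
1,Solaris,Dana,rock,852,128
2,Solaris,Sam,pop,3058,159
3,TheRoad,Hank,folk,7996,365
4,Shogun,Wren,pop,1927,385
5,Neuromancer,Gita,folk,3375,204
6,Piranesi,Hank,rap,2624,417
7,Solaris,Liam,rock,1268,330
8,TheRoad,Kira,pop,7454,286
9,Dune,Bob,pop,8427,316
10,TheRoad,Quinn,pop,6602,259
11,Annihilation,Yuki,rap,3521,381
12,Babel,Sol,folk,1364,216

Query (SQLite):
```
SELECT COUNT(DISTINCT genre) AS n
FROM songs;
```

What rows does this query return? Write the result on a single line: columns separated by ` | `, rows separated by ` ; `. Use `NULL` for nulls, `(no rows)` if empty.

4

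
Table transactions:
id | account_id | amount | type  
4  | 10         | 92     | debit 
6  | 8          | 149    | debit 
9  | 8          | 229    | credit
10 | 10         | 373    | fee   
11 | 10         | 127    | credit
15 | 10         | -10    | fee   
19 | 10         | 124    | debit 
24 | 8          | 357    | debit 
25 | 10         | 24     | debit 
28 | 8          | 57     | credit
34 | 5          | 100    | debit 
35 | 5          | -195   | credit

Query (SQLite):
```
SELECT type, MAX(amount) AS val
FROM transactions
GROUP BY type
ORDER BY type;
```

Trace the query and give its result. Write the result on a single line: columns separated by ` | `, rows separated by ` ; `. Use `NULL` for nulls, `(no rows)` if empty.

Partition transactions by type; compute MAX(amount) within each group.
  credit: ids {9, 11, 28, 35} → MAX(amount)=229
  debit: ids {4, 6, 19, 24, 25, 34} → MAX(amount)=357
  fee: ids {10, 15} → MAX(amount)=373

credit | 229 ; debit | 357 ; fee | 373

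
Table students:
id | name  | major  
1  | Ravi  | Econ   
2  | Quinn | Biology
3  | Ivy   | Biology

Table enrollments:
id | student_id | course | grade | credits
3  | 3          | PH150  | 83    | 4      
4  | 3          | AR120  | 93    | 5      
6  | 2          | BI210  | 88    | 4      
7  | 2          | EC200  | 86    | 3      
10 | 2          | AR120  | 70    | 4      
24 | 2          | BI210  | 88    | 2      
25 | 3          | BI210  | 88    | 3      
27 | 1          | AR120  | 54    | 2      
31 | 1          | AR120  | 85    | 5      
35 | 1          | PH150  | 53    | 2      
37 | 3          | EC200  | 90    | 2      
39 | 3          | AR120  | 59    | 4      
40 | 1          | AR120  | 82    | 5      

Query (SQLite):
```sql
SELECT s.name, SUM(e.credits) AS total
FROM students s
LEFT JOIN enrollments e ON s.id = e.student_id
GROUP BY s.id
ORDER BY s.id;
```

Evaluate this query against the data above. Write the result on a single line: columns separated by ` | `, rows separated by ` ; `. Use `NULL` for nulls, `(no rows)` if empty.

Ravi | 14 ; Quinn | 13 ; Ivy | 18

LEFT JOIN keeps every students row; unmatched ones get NULL for enrollments columns.
Group by students.id and compute SUM(e.credits). SUM over an all-NULL group is NULL.
  1: ids {27, 31, 35, 40} → SUM(e.credits)=14
  2: ids {6, 7, 10, 24} → SUM(e.credits)=13
  3: ids {3, 4, 25, 37, 39} → SUM(e.credits)=18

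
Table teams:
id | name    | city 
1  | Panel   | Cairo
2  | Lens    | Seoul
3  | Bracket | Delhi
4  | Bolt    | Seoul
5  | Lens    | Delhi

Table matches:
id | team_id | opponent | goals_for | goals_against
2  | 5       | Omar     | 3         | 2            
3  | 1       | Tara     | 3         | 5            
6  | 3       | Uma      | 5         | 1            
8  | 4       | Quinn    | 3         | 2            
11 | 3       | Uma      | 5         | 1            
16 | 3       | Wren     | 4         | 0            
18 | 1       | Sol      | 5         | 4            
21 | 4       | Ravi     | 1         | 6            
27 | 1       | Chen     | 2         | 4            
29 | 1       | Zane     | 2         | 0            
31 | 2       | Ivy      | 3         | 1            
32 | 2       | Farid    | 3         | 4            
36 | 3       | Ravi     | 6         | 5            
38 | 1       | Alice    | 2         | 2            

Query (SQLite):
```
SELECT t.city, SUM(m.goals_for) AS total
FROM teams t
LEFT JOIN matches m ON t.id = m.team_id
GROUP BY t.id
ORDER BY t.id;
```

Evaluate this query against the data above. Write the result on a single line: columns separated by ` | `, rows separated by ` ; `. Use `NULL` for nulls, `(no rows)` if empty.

Cairo | 14 ; Seoul | 6 ; Delhi | 20 ; Seoul | 4 ; Delhi | 3

LEFT JOIN keeps every teams row; unmatched ones get NULL for matches columns.
Group by teams.id and compute SUM(m.goals_for). SUM over an all-NULL group is NULL.
  1: ids {3, 18, 27, 29, 38} → SUM(m.goals_for)=14
  2: ids {31, 32} → SUM(m.goals_for)=6
  3: ids {6, 11, 16, 36} → SUM(m.goals_for)=20
  4: ids {8, 21} → SUM(m.goals_for)=4
  5: ids {2} → SUM(m.goals_for)=3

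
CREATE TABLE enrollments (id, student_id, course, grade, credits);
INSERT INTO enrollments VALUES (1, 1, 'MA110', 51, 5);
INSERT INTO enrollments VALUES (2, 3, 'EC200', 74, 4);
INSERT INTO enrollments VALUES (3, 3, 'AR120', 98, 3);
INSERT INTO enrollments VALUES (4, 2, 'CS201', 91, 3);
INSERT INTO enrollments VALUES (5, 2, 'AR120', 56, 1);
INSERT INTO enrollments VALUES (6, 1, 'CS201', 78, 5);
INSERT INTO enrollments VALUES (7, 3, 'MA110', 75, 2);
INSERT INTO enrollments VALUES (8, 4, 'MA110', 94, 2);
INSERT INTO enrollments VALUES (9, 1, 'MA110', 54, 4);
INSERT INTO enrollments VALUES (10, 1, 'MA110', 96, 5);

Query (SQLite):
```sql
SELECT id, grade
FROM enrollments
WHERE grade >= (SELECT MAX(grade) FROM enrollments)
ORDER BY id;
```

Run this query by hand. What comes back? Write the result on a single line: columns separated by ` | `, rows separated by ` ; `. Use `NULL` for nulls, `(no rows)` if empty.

3 | 98

Scalar subquery: MAX(grade) over all enrollments rows = 98.
Keep rows where grade >= that value.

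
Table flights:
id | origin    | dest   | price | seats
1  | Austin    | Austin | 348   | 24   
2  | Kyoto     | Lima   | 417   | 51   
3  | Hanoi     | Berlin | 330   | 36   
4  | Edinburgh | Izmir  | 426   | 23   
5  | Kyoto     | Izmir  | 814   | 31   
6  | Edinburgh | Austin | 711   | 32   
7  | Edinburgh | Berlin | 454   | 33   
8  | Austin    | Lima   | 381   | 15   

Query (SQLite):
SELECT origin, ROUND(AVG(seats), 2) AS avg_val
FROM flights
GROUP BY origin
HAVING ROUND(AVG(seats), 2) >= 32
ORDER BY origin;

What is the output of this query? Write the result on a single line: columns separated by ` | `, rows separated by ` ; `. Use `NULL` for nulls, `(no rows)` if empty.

Hanoi | 36 ; Kyoto | 41

Partition flights by origin; compute ROUND(AVG(seats), 2) within each group.
HAVING: keep groups where ROUND(AVG(seats), 2) >= 32.
  Austin: ids {1, 8} → ROUND(AVG(seats), 2)=19.5
  Edinburgh: ids {4, 6, 7} → ROUND(AVG(seats), 2)=29.33
  Hanoi: ids {3} → ROUND(AVG(seats), 2)=36
  Kyoto: ids {2, 5} → ROUND(AVG(seats), 2)=41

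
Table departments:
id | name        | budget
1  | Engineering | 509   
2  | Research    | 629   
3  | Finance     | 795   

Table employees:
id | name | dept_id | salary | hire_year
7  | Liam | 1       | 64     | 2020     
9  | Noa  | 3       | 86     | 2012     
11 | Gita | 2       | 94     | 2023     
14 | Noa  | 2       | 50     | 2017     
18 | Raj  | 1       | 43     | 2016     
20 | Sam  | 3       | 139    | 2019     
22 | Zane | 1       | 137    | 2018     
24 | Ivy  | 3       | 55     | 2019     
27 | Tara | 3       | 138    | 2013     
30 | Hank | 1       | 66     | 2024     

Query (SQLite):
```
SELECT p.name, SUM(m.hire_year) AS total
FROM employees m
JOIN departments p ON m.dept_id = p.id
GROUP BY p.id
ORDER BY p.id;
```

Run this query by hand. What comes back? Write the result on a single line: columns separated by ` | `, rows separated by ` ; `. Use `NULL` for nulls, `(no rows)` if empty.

Engineering | 8078 ; Research | 4040 ; Finance | 8063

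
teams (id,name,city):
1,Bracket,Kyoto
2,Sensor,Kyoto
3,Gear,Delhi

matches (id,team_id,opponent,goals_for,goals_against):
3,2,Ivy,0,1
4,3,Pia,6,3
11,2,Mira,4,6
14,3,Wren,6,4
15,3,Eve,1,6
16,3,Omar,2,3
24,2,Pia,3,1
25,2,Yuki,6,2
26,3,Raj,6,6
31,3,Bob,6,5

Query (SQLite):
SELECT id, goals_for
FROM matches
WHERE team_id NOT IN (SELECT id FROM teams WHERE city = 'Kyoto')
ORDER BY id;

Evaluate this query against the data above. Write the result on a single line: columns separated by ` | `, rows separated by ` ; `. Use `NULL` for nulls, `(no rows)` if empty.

Inner query: teams.id where city = 'Kyoto'.
Outer: keep matches rows whose team_id is not in that set.
Inner query → {1, 2}

4 | 6 ; 14 | 6 ; 15 | 1 ; 16 | 2 ; 26 | 6 ; 31 | 6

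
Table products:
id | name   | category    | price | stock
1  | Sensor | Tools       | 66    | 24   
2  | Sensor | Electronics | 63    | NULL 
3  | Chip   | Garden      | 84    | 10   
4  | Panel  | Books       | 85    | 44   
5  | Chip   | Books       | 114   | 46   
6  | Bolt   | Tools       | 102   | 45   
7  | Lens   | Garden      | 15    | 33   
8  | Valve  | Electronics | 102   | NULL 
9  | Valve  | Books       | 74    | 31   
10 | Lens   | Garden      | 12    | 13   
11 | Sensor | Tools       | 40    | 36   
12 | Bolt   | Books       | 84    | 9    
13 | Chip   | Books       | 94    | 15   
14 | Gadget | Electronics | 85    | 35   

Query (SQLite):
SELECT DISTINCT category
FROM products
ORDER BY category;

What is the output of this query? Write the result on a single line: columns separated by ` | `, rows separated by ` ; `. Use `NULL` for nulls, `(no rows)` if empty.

Collect distinct category values from products.

Books ; Electronics ; Garden ; Tools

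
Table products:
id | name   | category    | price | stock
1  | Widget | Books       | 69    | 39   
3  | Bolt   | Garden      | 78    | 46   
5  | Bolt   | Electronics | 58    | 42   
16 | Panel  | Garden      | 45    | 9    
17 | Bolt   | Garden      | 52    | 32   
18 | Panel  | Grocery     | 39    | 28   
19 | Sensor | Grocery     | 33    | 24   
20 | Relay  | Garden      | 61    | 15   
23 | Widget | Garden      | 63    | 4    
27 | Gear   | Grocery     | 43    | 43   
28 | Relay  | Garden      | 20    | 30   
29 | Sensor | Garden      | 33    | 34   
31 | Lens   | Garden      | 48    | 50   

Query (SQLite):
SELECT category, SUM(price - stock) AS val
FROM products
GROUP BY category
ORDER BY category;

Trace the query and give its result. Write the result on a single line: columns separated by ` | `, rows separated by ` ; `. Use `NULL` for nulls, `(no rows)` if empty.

Books | 30 ; Electronics | 16 ; Garden | 180 ; Grocery | 20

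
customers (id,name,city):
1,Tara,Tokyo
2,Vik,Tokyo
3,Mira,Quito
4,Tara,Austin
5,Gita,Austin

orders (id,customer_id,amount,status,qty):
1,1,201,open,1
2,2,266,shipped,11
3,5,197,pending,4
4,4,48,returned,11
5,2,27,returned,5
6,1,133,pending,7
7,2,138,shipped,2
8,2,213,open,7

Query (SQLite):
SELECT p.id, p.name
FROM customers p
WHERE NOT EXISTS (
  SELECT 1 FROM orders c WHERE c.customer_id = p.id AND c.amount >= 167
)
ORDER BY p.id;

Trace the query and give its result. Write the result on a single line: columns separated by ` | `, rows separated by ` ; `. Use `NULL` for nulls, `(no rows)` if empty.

For each customers row, check whether any orders with matching customer_id has amount >= 167.
Keep rows where that is false.

3 | Mira ; 4 | Tara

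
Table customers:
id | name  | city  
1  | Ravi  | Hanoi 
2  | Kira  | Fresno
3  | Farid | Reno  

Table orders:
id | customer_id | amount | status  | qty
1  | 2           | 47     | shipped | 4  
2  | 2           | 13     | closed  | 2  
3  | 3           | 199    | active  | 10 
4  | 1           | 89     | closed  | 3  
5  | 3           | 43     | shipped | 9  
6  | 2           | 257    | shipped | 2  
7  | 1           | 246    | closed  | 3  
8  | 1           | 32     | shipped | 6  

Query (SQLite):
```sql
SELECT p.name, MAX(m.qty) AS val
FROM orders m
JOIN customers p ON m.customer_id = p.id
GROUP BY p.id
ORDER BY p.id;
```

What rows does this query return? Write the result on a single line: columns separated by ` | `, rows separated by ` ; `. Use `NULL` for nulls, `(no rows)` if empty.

Ravi | 6 ; Kira | 4 ; Farid | 10

Join each orders row to its customers via customer_id.
Group joined rows by customers.id; compute MAX(m.qty) per group.
  1: ids {4, 7, 8} → MAX(m.qty)=6
  2: ids {1, 2, 6} → MAX(m.qty)=4
  3: ids {3, 5} → MAX(m.qty)=10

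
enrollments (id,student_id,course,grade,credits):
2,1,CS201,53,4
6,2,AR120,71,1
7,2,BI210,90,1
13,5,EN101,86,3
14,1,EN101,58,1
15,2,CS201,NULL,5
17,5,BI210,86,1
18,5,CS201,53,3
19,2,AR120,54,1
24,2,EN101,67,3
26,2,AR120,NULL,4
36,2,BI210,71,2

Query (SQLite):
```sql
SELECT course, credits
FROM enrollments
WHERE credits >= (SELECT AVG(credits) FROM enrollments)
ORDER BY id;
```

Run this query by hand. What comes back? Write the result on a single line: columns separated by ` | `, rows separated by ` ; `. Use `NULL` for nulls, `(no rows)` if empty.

CS201 | 4 ; EN101 | 3 ; CS201 | 5 ; CS201 | 3 ; EN101 | 3 ; AR120 | 4

Scalar subquery: AVG(credits) over all enrollments rows = 2.416667 (≈; comparison uses full precision).
Keep rows where credits >= that value.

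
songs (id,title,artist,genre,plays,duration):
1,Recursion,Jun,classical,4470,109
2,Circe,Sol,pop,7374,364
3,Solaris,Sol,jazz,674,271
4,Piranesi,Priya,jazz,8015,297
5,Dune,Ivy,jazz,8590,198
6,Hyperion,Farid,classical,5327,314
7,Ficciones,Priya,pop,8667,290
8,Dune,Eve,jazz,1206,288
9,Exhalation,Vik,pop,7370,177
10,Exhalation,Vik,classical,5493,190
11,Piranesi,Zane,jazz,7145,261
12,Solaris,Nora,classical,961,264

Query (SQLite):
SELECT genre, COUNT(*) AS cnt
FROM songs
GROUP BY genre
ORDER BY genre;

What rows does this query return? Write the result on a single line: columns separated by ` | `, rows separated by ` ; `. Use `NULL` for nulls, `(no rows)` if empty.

classical | 4 ; jazz | 5 ; pop | 3

Partition songs by genre; compute COUNT(*) within each group.
  classical: ids {1, 6, 10, 12} → COUNT(*)=4
  jazz: ids {3, 4, 5, 8, 11} → COUNT(*)=5
  pop: ids {2, 7, 9} → COUNT(*)=3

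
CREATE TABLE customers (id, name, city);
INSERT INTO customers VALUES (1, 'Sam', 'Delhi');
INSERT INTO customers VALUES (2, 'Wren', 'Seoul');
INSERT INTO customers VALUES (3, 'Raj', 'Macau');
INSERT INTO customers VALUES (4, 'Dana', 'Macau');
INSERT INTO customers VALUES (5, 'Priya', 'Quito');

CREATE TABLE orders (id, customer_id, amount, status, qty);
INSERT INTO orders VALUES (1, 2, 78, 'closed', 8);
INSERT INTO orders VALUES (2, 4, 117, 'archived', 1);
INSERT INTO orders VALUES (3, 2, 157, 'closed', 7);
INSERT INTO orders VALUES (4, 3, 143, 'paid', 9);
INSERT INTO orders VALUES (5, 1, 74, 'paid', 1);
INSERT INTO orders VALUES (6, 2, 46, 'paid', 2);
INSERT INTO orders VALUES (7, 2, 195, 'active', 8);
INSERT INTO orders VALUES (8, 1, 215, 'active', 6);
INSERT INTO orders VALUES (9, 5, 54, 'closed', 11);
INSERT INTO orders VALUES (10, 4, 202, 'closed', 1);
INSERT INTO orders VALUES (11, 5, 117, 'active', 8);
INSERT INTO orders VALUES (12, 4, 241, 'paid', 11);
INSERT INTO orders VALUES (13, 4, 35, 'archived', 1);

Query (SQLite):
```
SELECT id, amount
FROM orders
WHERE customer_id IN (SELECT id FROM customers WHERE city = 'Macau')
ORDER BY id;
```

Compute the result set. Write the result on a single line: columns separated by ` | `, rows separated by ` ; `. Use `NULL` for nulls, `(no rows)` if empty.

2 | 117 ; 4 | 143 ; 10 | 202 ; 12 | 241 ; 13 | 35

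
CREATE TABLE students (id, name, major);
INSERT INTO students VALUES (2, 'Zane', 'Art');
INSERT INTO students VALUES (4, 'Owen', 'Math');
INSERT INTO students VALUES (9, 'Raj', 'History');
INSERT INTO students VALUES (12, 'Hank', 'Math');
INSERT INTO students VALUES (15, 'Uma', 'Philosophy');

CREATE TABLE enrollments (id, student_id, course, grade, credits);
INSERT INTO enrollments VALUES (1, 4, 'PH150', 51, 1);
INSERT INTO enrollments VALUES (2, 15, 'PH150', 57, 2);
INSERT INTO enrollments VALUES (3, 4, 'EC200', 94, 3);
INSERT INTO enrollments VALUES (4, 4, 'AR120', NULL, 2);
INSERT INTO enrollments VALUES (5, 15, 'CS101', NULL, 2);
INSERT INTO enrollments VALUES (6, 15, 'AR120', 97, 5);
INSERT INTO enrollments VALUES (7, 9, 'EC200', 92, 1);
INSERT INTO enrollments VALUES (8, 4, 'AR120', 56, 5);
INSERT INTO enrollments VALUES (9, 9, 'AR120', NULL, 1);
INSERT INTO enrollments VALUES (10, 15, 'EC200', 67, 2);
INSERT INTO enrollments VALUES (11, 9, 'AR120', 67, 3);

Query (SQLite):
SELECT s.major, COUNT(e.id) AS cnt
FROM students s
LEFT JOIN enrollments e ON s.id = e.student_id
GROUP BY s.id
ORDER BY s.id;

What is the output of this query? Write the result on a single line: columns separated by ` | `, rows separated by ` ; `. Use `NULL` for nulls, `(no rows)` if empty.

Art | 0 ; Math | 4 ; History | 3 ; Math | 0 ; Philosophy | 4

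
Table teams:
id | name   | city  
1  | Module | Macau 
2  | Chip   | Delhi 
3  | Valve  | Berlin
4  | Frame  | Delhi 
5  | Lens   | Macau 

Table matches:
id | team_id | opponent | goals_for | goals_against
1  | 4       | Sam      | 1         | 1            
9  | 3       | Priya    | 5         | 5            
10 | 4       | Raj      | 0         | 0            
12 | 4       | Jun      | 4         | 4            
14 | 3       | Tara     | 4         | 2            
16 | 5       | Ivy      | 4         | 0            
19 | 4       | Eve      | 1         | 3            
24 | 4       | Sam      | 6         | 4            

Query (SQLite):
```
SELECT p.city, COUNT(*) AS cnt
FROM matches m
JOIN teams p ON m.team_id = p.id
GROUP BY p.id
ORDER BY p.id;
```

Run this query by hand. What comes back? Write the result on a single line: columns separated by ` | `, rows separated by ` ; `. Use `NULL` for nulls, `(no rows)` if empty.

Berlin | 2 ; Delhi | 5 ; Macau | 1

Join each matches row to its teams via team_id.
Group joined rows by teams.id; compute COUNT(*) per group.
  3: ids {9, 14} → COUNT(*)=2
  4: ids {1, 10, 12, 19, 24} → COUNT(*)=5
  5: ids {16} → COUNT(*)=1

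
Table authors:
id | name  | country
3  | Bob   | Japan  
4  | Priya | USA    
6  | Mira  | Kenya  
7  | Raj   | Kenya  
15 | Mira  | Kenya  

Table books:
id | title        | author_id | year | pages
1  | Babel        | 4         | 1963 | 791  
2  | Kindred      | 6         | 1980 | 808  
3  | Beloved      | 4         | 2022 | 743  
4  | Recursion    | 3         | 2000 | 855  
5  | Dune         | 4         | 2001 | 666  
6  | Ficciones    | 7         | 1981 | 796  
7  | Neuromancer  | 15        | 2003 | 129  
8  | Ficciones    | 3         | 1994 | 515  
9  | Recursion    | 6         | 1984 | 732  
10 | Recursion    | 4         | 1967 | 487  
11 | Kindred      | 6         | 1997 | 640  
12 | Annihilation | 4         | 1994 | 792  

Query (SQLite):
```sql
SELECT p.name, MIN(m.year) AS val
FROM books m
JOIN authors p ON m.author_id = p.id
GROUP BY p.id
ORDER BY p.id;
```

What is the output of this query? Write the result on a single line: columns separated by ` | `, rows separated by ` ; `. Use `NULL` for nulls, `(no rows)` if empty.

Join each books row to its authors via author_id.
Group joined rows by authors.id; compute MIN(m.year) per group.
  3: ids {4, 8} → MIN(m.year)=1994
  4: ids {1, 3, 5, 10, 12} → MIN(m.year)=1963
  6: ids {2, 9, 11} → MIN(m.year)=1980
  7: ids {6} → MIN(m.year)=1981
  15: ids {7} → MIN(m.year)=2003

Bob | 1994 ; Priya | 1963 ; Mira | 1980 ; Raj | 1981 ; Mira | 2003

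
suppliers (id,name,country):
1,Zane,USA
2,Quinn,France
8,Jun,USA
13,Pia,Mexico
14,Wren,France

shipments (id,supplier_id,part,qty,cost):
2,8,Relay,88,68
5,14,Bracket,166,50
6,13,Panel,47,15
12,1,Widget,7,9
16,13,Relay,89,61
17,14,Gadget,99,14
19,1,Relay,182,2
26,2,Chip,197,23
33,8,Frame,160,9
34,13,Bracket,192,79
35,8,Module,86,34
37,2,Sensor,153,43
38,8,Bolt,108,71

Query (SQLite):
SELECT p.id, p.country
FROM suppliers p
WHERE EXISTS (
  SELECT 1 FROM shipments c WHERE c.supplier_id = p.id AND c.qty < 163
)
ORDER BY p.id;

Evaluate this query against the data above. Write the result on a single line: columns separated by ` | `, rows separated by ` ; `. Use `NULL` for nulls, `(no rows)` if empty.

1 | USA ; 2 | France ; 8 | USA ; 13 | Mexico ; 14 | France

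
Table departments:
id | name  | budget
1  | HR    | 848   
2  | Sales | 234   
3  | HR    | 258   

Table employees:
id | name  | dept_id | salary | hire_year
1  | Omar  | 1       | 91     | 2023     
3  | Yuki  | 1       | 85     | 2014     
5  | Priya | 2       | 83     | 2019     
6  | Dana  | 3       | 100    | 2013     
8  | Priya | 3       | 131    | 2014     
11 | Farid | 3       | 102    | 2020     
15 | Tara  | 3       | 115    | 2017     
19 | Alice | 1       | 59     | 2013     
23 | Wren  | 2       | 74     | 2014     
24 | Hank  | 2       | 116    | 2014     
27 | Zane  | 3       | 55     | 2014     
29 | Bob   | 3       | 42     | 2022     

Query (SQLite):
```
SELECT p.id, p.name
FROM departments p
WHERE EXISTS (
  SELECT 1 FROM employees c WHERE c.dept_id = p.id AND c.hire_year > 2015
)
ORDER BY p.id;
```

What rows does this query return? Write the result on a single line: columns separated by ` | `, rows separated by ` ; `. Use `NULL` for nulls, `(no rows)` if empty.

For each departments row, check whether any employees with matching dept_id has hire_year > 2015.
Keep rows where that is true.

1 | HR ; 2 | Sales ; 3 | HR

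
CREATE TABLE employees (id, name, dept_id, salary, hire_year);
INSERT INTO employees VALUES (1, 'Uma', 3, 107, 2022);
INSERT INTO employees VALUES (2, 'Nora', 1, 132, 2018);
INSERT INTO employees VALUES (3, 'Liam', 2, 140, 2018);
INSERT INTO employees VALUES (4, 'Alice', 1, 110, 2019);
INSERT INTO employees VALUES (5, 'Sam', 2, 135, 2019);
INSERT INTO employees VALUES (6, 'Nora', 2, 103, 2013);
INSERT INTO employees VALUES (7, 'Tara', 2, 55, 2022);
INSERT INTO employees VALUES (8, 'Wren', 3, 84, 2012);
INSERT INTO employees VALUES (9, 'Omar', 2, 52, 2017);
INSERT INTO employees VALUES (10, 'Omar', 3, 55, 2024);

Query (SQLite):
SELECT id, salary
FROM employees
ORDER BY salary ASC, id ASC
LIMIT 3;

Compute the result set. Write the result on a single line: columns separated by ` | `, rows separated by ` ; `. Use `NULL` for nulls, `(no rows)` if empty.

9 | 52 ; 7 | 55 ; 10 | 55

Sort by salary asc, tiebreak id asc: (52, id=9), (55, id=7), (55, id=10), (84, id=8), (103, id=6), (107, id=1) …. Take first 3.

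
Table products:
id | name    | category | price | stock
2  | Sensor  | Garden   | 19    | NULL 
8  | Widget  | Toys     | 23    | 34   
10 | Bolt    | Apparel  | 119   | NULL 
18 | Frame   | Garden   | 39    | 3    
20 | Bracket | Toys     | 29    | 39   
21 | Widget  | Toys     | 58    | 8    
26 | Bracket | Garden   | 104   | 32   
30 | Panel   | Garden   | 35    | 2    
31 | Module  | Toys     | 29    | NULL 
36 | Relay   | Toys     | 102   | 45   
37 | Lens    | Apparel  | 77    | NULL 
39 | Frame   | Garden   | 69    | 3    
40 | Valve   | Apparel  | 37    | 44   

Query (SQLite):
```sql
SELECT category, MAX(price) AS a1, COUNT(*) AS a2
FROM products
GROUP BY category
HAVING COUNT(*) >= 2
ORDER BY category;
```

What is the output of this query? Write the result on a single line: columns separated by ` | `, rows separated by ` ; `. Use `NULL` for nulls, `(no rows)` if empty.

Apparel | 119 | 3 ; Garden | 104 | 5 ; Toys | 102 | 5

Group products by category.
Per group compute: MAX(price), COUNT(*).
HAVING: drop groups with fewer than 2 rows.
  Apparel: ids {10, 37, 40} → MAX(price)=119, COUNT(*)=3
  Garden: ids {2, 18, 26, 30, 39} → MAX(price)=104, COUNT(*)=5
  Toys: ids {8, 20, 21, 31, 36} → MAX(price)=102, COUNT(*)=5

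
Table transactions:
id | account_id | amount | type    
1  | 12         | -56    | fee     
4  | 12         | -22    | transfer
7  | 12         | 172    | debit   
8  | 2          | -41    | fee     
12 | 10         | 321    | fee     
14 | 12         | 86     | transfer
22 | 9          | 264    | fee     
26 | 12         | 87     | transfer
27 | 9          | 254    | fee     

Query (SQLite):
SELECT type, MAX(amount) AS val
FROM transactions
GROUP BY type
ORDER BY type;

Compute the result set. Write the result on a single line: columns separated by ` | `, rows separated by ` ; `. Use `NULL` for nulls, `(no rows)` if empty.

Partition transactions by type; compute MAX(amount) within each group.
  debit: ids {7} → MAX(amount)=172
  fee: ids {1, 8, 12, 22, 27} → MAX(amount)=321
  transfer: ids {4, 14, 26} → MAX(amount)=87

debit | 172 ; fee | 321 ; transfer | 87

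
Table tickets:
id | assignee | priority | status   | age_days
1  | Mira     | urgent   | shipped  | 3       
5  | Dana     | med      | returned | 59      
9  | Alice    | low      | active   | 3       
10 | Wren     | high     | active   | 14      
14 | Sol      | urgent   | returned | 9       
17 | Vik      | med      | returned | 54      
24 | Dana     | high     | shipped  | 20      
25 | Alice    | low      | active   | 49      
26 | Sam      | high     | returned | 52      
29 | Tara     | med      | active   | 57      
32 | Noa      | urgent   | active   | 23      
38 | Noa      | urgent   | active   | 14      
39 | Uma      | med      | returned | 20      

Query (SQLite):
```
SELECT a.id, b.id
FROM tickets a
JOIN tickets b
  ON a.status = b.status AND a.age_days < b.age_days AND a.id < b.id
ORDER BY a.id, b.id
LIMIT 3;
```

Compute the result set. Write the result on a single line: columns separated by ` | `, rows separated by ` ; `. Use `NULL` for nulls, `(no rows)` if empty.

Pairs (a,b) with same status, a.age_days < b.age_days, a.id < b.id.
status groups: active:{9,10,25,29,32,38} returned:{5,14,17,26,39} shipped:{1,24}
Ordered by (a.id, b.id); first 3.

1 | 24 ; 9 | 10 ; 9 | 25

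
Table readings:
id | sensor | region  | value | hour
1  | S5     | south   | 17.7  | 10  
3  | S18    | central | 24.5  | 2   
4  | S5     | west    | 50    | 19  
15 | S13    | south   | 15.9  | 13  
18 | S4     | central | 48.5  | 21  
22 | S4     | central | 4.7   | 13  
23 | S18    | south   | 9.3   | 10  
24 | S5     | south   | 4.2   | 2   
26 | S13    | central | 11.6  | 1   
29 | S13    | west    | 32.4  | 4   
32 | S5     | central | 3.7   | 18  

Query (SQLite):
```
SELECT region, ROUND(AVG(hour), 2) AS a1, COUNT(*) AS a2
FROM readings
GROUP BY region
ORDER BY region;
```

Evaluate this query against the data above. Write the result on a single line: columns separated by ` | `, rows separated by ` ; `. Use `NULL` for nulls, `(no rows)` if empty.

central | 11 | 5 ; south | 8.75 | 4 ; west | 11.5 | 2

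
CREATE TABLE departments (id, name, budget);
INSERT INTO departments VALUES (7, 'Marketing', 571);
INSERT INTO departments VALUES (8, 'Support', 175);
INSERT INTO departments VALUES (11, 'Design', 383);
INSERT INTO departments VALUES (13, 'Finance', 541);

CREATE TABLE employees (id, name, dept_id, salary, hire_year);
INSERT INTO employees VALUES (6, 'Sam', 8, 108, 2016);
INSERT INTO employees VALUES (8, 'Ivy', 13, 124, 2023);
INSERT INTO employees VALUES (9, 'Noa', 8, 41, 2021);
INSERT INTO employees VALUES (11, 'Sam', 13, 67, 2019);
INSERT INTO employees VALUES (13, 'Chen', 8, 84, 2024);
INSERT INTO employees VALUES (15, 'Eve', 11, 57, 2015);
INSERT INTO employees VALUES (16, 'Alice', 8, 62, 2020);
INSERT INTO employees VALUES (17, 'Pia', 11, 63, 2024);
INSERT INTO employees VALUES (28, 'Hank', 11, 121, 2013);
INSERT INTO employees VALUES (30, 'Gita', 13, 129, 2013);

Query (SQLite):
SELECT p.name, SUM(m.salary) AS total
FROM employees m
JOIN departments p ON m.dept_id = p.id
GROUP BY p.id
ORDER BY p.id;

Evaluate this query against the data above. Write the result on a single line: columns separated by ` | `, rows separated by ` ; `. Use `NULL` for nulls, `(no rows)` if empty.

Support | 295 ; Design | 241 ; Finance | 320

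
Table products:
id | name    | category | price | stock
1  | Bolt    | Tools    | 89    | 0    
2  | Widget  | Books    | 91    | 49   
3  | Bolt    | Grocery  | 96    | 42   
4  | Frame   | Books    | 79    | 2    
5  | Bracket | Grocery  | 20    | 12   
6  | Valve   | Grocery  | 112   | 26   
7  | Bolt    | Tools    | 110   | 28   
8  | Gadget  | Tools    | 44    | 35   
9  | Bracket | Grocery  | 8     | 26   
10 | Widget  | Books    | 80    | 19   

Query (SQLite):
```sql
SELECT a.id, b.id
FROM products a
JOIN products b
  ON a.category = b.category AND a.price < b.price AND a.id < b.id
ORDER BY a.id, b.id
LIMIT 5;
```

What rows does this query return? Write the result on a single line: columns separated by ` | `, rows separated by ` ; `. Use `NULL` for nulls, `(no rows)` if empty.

1 | 7 ; 3 | 6 ; 4 | 10 ; 5 | 6

Pairs (a,b) with same category, a.price < b.price, a.id < b.id.
category groups: Books:{2,4,10} Grocery:{3,5,6,9} Tools:{1,7,8}
Ordered by (a.id, b.id); first 5.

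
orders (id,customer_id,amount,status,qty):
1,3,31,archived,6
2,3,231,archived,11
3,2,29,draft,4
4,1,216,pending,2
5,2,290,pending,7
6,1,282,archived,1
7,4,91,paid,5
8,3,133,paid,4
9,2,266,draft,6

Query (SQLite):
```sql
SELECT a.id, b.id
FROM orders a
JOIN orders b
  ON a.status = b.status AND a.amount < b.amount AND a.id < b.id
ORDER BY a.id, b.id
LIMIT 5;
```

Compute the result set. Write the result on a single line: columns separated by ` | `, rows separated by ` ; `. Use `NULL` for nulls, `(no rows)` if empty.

1 | 2 ; 1 | 6 ; 2 | 6 ; 3 | 9 ; 4 | 5

Pairs (a,b) with same status, a.amount < b.amount, a.id < b.id.
status groups: archived:{1,2,6} draft:{3,9} paid:{7,8} pending:{4,5}
Ordered by (a.id, b.id); first 5.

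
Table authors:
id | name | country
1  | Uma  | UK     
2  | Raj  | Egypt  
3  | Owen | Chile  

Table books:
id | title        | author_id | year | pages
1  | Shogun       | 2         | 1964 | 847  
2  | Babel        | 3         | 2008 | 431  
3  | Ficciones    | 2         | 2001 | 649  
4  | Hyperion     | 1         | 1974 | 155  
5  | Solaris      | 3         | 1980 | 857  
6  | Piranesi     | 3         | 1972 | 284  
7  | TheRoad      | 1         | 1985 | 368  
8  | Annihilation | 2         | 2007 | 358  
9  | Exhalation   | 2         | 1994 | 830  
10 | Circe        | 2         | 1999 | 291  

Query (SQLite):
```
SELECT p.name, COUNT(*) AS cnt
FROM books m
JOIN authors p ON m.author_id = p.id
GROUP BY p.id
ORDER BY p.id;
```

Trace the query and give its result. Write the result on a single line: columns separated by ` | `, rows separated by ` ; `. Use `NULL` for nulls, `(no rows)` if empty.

Join each books row to its authors via author_id.
Group joined rows by authors.id; compute COUNT(*) per group.
  1: ids {4, 7} → COUNT(*)=2
  2: ids {1, 3, 8, 9, 10} → COUNT(*)=5
  3: ids {2, 5, 6} → COUNT(*)=3

Uma | 2 ; Raj | 5 ; Owen | 3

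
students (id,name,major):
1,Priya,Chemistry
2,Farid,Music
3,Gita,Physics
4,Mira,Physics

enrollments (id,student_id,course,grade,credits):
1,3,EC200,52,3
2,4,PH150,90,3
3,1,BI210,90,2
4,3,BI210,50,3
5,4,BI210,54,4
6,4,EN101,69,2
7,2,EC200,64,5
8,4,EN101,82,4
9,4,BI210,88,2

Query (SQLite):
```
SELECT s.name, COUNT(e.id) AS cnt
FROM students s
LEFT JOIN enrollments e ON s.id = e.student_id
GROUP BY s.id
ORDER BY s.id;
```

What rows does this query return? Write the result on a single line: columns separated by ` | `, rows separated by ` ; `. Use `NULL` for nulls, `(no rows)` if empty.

Priya | 1 ; Farid | 1 ; Gita | 2 ; Mira | 5

LEFT JOIN keeps every students row; unmatched ones get NULL for enrollments columns.
Group by students.id and compute COUNT(e.id). COUNT(col) of an all-NULL group is 0.
  1: ids {3} → COUNT(e.id)=1
  2: ids {7} → COUNT(e.id)=1
  3: ids {1, 4} → COUNT(e.id)=2
  4: ids {2, 5, 6, 8, 9} → COUNT(e.id)=5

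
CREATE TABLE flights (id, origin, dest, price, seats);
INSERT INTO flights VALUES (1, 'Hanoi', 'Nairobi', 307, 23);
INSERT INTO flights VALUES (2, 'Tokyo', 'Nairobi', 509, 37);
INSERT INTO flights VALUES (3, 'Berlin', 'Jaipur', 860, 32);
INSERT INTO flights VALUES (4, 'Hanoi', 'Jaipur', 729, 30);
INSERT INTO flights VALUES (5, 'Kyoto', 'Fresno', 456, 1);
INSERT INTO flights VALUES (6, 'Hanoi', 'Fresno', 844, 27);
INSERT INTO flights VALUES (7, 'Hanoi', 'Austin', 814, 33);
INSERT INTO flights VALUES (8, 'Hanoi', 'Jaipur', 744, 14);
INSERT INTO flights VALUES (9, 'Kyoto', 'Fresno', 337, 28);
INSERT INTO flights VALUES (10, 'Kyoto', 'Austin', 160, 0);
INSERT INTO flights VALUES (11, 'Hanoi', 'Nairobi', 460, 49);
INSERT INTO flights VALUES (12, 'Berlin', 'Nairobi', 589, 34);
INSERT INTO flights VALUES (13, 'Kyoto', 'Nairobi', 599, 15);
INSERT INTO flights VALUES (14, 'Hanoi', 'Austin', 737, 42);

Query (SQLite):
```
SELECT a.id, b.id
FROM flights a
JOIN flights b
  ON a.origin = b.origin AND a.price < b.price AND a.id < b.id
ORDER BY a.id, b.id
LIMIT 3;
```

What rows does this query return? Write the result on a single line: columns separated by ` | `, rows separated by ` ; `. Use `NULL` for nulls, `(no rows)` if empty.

1 | 4 ; 1 | 6 ; 1 | 7

Pairs (a,b) with same origin, a.price < b.price, a.id < b.id.
origin groups: Berlin:{3,12} Hanoi:{1,4,6,7,8,11,14} Kyoto:{5,9,10,13} Tokyo:{2}
Ordered by (a.id, b.id); first 3.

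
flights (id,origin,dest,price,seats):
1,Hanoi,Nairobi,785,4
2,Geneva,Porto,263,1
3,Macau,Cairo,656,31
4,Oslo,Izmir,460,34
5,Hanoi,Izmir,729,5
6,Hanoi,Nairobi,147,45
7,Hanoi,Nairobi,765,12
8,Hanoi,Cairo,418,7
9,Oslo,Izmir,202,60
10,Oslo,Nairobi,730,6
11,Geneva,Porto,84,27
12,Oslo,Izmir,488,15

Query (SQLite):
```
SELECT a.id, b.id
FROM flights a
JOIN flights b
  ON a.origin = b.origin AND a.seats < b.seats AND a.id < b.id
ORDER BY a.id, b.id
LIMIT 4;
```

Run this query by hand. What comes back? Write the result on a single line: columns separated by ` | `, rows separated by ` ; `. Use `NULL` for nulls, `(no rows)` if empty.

Pairs (a,b) with same origin, a.seats < b.seats, a.id < b.id.
origin groups: Geneva:{2,11} Hanoi:{1,5,6,7,8} Macau:{3} Oslo:{4,9,10,12}
Ordered by (a.id, b.id); first 4.

1 | 5 ; 1 | 6 ; 1 | 7 ; 1 | 8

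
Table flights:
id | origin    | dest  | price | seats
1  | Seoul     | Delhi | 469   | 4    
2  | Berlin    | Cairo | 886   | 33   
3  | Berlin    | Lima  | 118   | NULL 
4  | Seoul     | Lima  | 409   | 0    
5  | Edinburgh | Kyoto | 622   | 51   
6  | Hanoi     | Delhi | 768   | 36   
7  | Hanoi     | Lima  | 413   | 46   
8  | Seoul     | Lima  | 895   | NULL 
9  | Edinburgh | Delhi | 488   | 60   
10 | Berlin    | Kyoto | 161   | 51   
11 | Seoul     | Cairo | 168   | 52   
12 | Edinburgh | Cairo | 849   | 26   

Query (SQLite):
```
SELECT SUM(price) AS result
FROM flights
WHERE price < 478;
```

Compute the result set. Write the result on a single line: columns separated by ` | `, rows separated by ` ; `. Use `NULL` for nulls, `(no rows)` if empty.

Rows where price < 478 → price values: [469, 118, 409, 413, 161, 168].
SUM of non-NULL values = 1738.

1738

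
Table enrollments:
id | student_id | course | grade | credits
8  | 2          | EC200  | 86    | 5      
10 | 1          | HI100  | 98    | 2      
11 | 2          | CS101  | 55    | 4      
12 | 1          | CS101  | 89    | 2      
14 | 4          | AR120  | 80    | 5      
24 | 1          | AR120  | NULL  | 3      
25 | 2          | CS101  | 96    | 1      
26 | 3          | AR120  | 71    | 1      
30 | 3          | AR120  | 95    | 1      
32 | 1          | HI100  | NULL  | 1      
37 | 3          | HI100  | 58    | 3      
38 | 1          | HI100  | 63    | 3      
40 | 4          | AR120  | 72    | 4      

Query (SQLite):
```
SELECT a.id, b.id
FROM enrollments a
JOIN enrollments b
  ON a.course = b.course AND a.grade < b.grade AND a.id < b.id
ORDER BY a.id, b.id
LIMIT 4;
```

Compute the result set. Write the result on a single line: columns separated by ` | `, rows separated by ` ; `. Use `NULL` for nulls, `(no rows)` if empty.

11 | 12 ; 11 | 25 ; 12 | 25 ; 14 | 30

Pairs (a,b) with same course, a.grade < b.grade, a.id < b.id.
course groups: AR120:{14,24,26,30,40} CS101:{11,12,25} EC200:{8} HI100:{10,32,37,38}
Ordered by (a.id, b.id); first 4.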